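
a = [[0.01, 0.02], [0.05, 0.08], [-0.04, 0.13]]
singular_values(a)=[0.15, 0.06]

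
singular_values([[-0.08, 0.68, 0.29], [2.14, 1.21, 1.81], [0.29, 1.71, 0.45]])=[3.34, 1.38, 0.19]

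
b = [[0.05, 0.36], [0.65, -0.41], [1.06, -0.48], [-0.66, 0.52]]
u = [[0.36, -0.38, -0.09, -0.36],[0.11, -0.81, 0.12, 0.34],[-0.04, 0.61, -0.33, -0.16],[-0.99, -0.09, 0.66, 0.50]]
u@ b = [[-0.09, 0.14], [-0.62, 0.49], [0.15, -0.19], [0.26, -0.38]]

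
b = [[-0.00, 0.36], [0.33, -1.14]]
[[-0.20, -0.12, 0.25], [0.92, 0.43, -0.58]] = b@ [[0.85, 0.19, 0.67], [-0.56, -0.32, 0.70]]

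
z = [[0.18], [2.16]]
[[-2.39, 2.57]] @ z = [[5.12]]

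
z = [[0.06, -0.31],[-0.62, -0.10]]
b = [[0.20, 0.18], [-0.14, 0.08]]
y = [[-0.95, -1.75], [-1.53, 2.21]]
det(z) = -0.20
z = y @ b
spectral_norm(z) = 0.63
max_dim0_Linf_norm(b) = 0.2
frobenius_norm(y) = 3.35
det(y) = -4.78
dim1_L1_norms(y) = [2.7, 3.74]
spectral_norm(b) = 0.28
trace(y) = 1.26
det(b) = 0.04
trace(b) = 0.28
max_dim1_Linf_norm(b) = 0.2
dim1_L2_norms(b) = [0.27, 0.16]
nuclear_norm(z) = 0.94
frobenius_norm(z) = 0.70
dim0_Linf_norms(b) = [0.2, 0.18]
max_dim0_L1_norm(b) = 0.34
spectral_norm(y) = 2.92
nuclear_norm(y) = 4.55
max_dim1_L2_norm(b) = 0.27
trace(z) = -0.04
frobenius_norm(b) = 0.31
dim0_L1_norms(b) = [0.34, 0.26]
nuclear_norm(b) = 0.43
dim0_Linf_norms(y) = [1.53, 2.21]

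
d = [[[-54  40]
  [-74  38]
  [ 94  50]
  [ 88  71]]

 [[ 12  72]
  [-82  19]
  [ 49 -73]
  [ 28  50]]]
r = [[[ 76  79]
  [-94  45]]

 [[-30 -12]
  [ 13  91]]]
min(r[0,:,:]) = -94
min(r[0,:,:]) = -94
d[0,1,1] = 38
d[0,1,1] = 38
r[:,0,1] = [79, -12]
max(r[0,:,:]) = 79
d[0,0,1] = 40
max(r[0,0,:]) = 79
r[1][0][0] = -30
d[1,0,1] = 72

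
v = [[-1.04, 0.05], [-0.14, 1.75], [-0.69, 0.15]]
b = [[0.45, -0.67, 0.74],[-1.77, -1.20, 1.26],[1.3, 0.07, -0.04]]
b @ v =[[-0.88,  -1.04], [1.14,  -2.0], [-1.33,  0.18]]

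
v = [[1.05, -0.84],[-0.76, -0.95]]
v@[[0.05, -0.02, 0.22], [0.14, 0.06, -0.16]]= [[-0.07, -0.07, 0.37], [-0.17, -0.04, -0.02]]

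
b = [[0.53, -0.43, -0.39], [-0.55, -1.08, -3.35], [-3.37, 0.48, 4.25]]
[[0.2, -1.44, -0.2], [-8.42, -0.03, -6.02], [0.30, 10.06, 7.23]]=b@[[2.38, -2.45, 0.32], [0.78, -0.06, -1.01], [1.87, 0.43, 2.07]]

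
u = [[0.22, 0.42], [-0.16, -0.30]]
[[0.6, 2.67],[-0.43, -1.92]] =u @[[1.42, 2.97],[0.68, 4.80]]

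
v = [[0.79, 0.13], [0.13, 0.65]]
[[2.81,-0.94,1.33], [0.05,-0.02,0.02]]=v @ [[3.67, -1.23, 1.74], [-0.66, 0.22, -0.31]]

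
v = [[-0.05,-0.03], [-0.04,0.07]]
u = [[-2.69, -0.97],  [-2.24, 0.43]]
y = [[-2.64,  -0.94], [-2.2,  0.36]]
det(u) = -3.33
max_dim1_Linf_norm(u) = 2.69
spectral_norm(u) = 3.53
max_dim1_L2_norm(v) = 0.08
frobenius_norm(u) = 3.66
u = y + v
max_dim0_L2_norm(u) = 3.5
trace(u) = -2.26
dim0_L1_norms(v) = [0.09, 0.1]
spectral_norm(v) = 0.08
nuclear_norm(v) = 0.14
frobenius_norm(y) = 3.58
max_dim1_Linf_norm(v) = 0.07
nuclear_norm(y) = 4.34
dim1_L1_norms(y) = [3.58, 2.56]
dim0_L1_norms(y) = [4.84, 1.3]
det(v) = -0.00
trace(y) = -2.28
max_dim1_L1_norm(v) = 0.11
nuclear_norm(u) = 4.48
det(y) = -3.02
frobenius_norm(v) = 0.10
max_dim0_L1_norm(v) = 0.1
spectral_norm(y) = 3.47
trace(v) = 0.02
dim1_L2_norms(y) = [2.8, 2.23]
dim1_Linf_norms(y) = [2.64, 2.2]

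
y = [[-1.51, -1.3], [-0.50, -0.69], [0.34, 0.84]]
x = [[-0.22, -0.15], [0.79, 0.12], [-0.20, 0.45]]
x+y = [[-1.73,  -1.45], [0.29,  -0.57], [0.14,  1.29]]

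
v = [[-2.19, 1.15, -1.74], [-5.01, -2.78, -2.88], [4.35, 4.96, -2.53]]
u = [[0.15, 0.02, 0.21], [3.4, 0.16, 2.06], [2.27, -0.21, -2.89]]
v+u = [[-2.04, 1.17, -1.53], [-1.61, -2.62, -0.82], [6.62, 4.75, -5.42]]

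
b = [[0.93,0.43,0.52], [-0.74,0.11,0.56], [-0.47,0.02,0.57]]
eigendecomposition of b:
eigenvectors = [[(-0.66+0j), (-0.66-0j), (0.27+0j)], [0.19-0.59j, 0.19+0.59j, (-0.9+0j)], [0.08-0.42j, 0.08+0.42j, (0.33+0j)]]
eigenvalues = [(0.74+0.71j), (0.74-0.71j), (0.13+0j)]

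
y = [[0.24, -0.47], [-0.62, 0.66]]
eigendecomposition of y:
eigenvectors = [[-0.79, 0.51], [-0.62, -0.86]]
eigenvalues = [-0.13, 1.03]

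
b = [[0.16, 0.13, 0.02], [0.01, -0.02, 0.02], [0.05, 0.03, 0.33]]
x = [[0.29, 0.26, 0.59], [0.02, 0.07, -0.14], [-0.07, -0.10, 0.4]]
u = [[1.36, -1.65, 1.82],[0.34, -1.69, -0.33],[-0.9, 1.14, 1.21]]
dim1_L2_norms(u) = [2.81, 1.76, 1.89]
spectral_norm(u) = 3.11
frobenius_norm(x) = 0.84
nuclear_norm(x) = 1.12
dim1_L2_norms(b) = [0.21, 0.03, 0.34]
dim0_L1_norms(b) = [0.22, 0.18, 0.37]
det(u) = -4.14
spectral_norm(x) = 0.77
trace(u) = 0.88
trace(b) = 0.47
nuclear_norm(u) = 5.85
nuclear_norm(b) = 0.56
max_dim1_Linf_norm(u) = 1.82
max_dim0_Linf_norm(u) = 1.82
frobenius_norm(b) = 0.40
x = u @ b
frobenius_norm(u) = 3.81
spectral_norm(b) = 0.34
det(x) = 0.01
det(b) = -0.00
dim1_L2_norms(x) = [0.71, 0.16, 0.42]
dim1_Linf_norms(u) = [1.82, 1.69, 1.21]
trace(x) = 0.76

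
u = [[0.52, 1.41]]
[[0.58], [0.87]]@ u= [[0.3, 0.82],[0.45, 1.23]]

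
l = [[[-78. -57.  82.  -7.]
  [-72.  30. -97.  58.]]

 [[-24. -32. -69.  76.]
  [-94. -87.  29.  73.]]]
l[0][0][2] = 82.0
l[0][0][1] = -57.0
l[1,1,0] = -94.0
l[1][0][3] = 76.0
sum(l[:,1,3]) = 131.0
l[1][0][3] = 76.0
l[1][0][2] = -69.0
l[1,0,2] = -69.0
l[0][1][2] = -97.0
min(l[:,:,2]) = -97.0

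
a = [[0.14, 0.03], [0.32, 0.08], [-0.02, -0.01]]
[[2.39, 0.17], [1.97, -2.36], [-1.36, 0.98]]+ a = [[2.53,0.2], [2.29,-2.28], [-1.38,0.97]]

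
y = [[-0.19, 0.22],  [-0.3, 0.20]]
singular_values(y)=[0.46, 0.06]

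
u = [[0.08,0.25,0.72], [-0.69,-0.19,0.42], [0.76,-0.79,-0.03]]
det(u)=0.598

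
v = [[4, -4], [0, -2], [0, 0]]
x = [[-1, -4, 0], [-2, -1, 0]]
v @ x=[[4, -12, 0], [4, 2, 0], [0, 0, 0]]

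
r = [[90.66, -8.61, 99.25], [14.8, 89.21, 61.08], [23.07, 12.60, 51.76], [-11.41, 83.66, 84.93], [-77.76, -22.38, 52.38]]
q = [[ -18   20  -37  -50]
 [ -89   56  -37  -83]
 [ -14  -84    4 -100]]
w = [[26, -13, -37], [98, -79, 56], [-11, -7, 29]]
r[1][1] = 89.21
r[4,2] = 52.38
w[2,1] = -7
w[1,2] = 56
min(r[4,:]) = -77.76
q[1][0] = -89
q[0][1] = 20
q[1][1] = 56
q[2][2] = 4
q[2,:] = [-14, -84, 4, -100]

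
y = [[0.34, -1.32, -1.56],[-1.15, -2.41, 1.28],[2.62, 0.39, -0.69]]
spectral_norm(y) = 3.61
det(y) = -12.13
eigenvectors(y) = [[(-0.19+0j), (-0.24-0.58j), (-0.24+0.58j)], [(-0.92+0j), -0.04+0.29j, -0.04-0.29j], [0.35+0.00j, (-0.72+0j), (-0.72-0j)]]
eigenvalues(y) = [(-3.14+0j), (0.19+1.96j), (0.19-1.96j)]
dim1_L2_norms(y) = [2.07, 2.96, 2.74]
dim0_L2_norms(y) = [2.88, 2.78, 2.13]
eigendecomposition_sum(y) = [[(-0.27+0j), -0.55+0.00j, 0.12-0.00j], [(-1.3+0j), -2.65+0.00j, (0.56-0j)], [(0.5-0j), 1.01-0.00j, (-0.21+0j)]] + [[(0.31+0.87j),(-0.38-0.14j),(-0.84+0.12j)], [(0.07-0.42j),0.12+0.14j,0.36+0.14j], [1.06+0.05j,(-0.31+0.35j),(-0.24+0.94j)]] + [[0.31-0.87j, -0.38+0.14j, -0.84-0.12j], [0.07+0.42j, (0.12-0.14j), 0.36-0.14j], [(1.06-0.05j), -0.31-0.35j, (-0.24-0.94j)]]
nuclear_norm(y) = 7.38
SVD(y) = [[-0.04, -0.81, -0.59],  [0.75, -0.42, 0.52],  [-0.66, -0.42, 0.62]] @ diag([3.6089073185007834, 2.33614203400799, 1.439245761992198]) @ [[-0.72, -0.55, 0.41], [-0.38, 0.82, 0.43], [0.58, -0.16, 0.8]]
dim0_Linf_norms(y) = [2.62, 2.41, 1.56]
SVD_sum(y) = [[0.11, 0.09, -0.06], [-1.95, -1.49, 1.11], [1.73, 1.33, -0.98]] + [[0.72, -1.54, -0.81], [0.37, -0.80, -0.42], [0.37, -0.8, -0.42]] + [[-0.49, 0.13, -0.68], [0.43, -0.12, 0.60], [0.51, -0.14, 0.72]]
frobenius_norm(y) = 4.53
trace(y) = -2.76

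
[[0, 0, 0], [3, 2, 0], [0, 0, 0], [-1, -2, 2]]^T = [[0, 3, 0, -1], [0, 2, 0, -2], [0, 0, 0, 2]]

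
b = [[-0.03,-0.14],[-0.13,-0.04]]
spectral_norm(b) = 0.17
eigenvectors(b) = [[0.73,0.71], [-0.68,0.71]]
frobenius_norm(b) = 0.20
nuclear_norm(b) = 0.27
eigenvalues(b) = [0.1, -0.17]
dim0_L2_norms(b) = [0.13, 0.15]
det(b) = -0.02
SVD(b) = [[-0.74, -0.67], [-0.67, 0.74]] @ diag([0.17044789992039033, 0.09973722180173561]) @ [[0.64, 0.77], [-0.77, 0.64]]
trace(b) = -0.07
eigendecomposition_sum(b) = [[0.05, -0.05], [-0.05, 0.05]] + [[-0.08, -0.09], [-0.08, -0.09]]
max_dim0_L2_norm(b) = 0.15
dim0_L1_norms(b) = [0.16, 0.18]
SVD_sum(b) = [[-0.08, -0.10], [-0.07, -0.09]] + [[0.05, -0.04], [-0.06, 0.05]]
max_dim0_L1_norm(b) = 0.18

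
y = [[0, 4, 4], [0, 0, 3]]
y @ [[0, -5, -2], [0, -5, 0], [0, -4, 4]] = [[0, -36, 16], [0, -12, 12]]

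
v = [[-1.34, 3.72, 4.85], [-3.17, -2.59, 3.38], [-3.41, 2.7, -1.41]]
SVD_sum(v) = [[-2.92, 2.17, 4.58], [-1.63, 1.21, 2.56], [-0.80, 0.59, 1.25]] + [[-0.01, 1.14, -0.55], [0.04, -3.40, 1.63], [-0.03, 2.77, -1.33]] + [[1.59, 0.41, 0.82], [-1.58, -0.41, -0.81], [-2.58, -0.67, -1.33]]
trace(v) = -5.34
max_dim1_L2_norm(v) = 6.26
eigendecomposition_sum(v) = [[(-0.67+2.58j), (1.83+0.07j), 2.45+0.04j],[(-1.58-0.05j), (0.2+1.07j), (0.3+1.42j)],[-1.71-0.04j, (0.22+1.16j), (0.34+1.54j)]] + [[(-0.67-2.58j), 1.83-0.07j, 2.45-0.04j], [(-1.58+0.05j), 0.20-1.07j, (0.3-1.42j)], [-1.71+0.04j, 0.22-1.16j, 0.34-1.54j]] + [[-0j, (0.05-0j), (-0.05-0j)], [-0.01+0.00j, (-2.99+0j), (2.77+0j)], [(0.01-0j), (2.25-0j), -2.09-0.00j]]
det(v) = -136.51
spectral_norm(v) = 6.89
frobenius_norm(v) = 9.39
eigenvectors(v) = [[(0.75+0j), (0.75-0j), 0.01+0.00j], [(0.1+0.44j), 0.10-0.44j, -0.80+0.00j], [(0.11+0.47j), (0.11-0.47j), 0.60+0.00j]]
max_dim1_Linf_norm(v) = 4.85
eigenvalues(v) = [(-0.13+5.18j), (-0.13-5.18j), (-5.08+0j)]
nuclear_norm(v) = 15.86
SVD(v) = [[0.85, 0.25, 0.46], [0.47, -0.75, -0.46], [0.23, 0.61, -0.76]] @ diag([6.886683388337696, 5.026354117656464, 3.9437870369369]) @ [[-0.5, 0.37, 0.78], [-0.01, 0.9, -0.43], [0.87, 0.22, 0.45]]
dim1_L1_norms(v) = [9.91, 9.14, 7.52]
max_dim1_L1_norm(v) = 9.91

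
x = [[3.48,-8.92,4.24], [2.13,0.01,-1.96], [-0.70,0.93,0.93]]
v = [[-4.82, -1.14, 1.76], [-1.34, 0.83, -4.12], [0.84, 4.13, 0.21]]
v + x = [[-1.34, -10.06, 6.0], [0.79, 0.84, -6.08], [0.14, 5.06, 1.14]]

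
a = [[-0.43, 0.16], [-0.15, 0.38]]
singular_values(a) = [0.56, 0.25]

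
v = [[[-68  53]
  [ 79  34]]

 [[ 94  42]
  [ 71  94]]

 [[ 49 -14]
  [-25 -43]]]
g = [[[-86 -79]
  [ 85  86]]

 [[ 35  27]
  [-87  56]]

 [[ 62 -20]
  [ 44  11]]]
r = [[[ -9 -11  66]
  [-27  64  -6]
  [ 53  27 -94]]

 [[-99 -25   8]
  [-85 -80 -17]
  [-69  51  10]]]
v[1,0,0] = 94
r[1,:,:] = [[-99, -25, 8], [-85, -80, -17], [-69, 51, 10]]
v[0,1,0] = 79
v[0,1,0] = 79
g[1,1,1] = 56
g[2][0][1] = -20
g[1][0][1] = 27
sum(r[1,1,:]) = -182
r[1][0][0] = -99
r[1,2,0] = -69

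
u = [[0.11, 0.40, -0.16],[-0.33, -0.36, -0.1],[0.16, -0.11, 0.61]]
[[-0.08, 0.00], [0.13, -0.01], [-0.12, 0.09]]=u@[[0.01, -0.21], [-0.31, 0.15], [-0.25, 0.23]]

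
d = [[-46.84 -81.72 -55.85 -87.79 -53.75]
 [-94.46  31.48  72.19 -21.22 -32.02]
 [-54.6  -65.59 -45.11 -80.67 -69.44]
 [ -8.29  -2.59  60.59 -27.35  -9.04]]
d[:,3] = [-87.79, -21.22, -80.67, -27.35]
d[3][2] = 60.59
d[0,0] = -46.84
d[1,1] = 31.48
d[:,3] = [-87.79, -21.22, -80.67, -27.35]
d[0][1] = -81.72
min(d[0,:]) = -87.79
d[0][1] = -81.72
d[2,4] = -69.44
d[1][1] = 31.48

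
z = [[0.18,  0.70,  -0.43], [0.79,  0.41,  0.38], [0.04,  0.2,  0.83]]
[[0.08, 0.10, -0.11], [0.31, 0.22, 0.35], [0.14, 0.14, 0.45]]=z @[[0.26, 0.13, 0.13], [0.13, 0.18, 0.12], [0.13, 0.12, 0.51]]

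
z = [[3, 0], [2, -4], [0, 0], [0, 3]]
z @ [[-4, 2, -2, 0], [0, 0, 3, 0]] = [[-12, 6, -6, 0], [-8, 4, -16, 0], [0, 0, 0, 0], [0, 0, 9, 0]]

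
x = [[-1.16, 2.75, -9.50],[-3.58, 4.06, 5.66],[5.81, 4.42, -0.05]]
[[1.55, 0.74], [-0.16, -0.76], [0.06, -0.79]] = x@[[-0.06,-0.06], [0.09,-0.10], [-0.13,-0.10]]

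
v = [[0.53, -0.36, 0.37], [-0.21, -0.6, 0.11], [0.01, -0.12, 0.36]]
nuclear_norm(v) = 1.67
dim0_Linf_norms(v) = [0.53, 0.6, 0.37]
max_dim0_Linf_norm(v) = 0.6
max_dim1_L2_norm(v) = 0.74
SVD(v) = [[-0.79, 0.53, -0.30], [-0.50, -0.85, -0.17], [-0.35, 0.02, 0.94]] @ diag([0.8482168193996558, 0.567823137729853, 0.2565250700149133]) @ [[-0.37, 0.74, -0.56], [0.81, 0.55, 0.19], [-0.45, 0.38, 0.81]]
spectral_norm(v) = 0.85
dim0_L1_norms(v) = [0.75, 1.08, 0.84]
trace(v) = 0.29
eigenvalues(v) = [-0.64, 0.63, 0.31]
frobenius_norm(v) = 1.05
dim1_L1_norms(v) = [1.26, 0.92, 0.49]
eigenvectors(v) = [[0.26, 0.98, -0.7], [0.96, -0.16, 0.24], [0.11, 0.11, 0.67]]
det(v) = -0.12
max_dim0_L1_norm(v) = 1.08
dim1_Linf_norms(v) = [0.53, 0.6, 0.36]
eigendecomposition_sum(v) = [[-0.03, -0.17, 0.03], [-0.11, -0.63, 0.11], [-0.01, -0.07, 0.01]] + [[0.52, -0.22, 0.63], [-0.08, 0.03, -0.1], [0.06, -0.02, 0.07]] + [[0.04, 0.02, -0.29],[-0.01, -0.01, 0.1],[-0.03, -0.02, 0.28]]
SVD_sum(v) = [[0.25, -0.5, 0.37], [0.16, -0.32, 0.24], [0.11, -0.22, 0.16]] + [[0.24, 0.17, 0.06],  [-0.39, -0.27, -0.09],  [0.01, 0.01, 0.00]] + [[0.04, -0.03, -0.06], [0.02, -0.02, -0.03], [-0.11, 0.09, 0.19]]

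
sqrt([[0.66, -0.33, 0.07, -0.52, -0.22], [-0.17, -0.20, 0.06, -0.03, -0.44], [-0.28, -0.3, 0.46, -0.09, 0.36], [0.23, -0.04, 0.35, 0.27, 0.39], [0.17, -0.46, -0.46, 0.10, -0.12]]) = [[0.86+0.01j, -0.23+0.12j, 0.09+0.03j, -0.35+0.00j, (-0.14+0.08j)], [(-0.09+0.04j), (0.29+0.48j), 0.05+0.11j, -0.02+0.01j, -0.30+0.34j], [-0.18+0.00j, (-0.25+0j), (0.79+0j), (-0.13+0j), 0.26+0.00j], [(0.17-0.02j), (-0.02-0.2j), (0.28-0.05j), 0.58-0.01j, (0.24-0.14j)], [(0.08+0.04j), -0.29+0.43j, -0.35+0.10j, 0.09+0.01j, 0.34+0.31j]]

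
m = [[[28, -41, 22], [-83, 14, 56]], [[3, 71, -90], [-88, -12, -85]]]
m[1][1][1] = -12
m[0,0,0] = 28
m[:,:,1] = [[-41, 14], [71, -12]]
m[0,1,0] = -83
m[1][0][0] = 3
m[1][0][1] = 71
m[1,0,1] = 71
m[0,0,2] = 22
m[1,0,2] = -90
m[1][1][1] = -12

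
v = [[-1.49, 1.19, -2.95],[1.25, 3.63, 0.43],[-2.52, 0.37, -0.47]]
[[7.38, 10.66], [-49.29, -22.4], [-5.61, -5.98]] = v @ [[1.93, 2.87], [-13.2, -6.26], [-8.8, -7.59]]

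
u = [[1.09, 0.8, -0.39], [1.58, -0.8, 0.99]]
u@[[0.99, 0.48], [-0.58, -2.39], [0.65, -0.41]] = [[0.36,  -1.23], [2.67,  2.26]]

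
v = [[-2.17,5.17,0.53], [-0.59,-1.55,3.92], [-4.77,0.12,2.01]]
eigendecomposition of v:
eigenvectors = [[(-0.06+0.54j), -0.06-0.54j, (0.73+0j)], [-0.38+0.35j, (-0.38-0.35j), (-0.45+0j)], [-0.66+0.00j, -0.66-0.00j, (0.51+0j)]]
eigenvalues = [(1.64+3.83j), (1.64-3.83j), (-4.99+0j)]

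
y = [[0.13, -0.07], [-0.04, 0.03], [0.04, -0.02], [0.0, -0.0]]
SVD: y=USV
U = [[-0.91, -0.24],[0.31, -0.94],[-0.28, -0.26],[0.00, 0.0]]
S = [0.16, 0.01]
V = [[-0.87, 0.48], [-0.48, -0.87]]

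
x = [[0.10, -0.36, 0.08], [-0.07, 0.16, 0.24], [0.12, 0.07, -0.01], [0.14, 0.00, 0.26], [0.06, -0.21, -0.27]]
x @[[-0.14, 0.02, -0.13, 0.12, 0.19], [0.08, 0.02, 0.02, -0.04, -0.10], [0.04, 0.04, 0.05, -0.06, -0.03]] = [[-0.04, -0.00, -0.02, 0.02, 0.05],  [0.03, 0.01, 0.02, -0.03, -0.04],  [-0.01, 0.00, -0.01, 0.01, 0.02],  [-0.01, 0.01, -0.01, 0.00, 0.02],  [-0.04, -0.01, -0.03, 0.03, 0.04]]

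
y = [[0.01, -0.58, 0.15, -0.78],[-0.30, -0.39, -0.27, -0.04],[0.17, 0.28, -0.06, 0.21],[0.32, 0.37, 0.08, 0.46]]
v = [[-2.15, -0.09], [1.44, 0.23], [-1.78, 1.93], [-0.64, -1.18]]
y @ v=[[-0.62,1.08], [0.59,-0.54], [0.01,-0.31], [-0.59,-0.33]]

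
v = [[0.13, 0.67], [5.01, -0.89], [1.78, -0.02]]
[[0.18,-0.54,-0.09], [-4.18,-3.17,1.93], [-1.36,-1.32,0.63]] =v@[[-0.76, -0.75, 0.35], [0.42, -0.66, -0.20]]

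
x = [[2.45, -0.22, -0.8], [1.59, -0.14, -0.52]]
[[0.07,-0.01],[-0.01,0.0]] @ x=[[0.16, -0.01, -0.05],[-0.02, 0.00, 0.01]]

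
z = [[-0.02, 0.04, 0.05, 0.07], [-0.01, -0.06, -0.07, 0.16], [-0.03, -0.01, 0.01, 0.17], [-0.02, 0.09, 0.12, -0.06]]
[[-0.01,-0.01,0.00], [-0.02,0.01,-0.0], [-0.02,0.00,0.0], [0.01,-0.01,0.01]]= z @ [[0.16, -0.09, -0.08], [0.06, -0.12, 0.00], [0.05, -0.03, 0.05], [-0.1, -0.01, 0.01]]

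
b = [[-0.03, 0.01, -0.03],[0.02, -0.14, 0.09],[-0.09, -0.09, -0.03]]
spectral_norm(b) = 0.18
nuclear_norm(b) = 0.30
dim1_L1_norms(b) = [0.07, 0.25, 0.21]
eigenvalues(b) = [(-0+0j), (-0.1+0.07j), (-0.1-0.07j)]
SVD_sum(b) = [[0.0,0.02,-0.01], [-0.02,-0.15,0.06], [-0.01,-0.07,0.03]] + [[-0.03, -0.01, -0.02], [0.04, 0.01, 0.03], [-0.08, -0.02, -0.06]] + [[-0.00, 0.0, 0.0], [-0.0, 0.00, 0.00], [0.0, -0.0, -0.0]]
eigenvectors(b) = [[(-0.6+0j), (-0.09+0.14j), -0.09-0.14j], [0.37+0.00j, (0.75+0j), 0.75-0.00j], [0.71+0.00j, (0.36+0.53j), (0.36-0.53j)]]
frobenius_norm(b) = 0.22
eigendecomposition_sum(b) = [[(-0+0j), -0.00+0.00j, 0.00-0.00j], [0.00-0.00j, 0.00-0.00j, -0.00+0.00j], [0.00-0.00j, 0.00-0.00j, -0.00+0.00j]] + [[(-0.01-0.01j), (0.01-0.02j), (-0.02+0j)],[(0.01+0.07j), -0.07+0.02j, (0.05+0.05j)],[-0.05+0.04j, -0.05-0.04j, (-0.01+0.06j)]] + [[(-0.01+0.01j),(0.01+0.02j),(-0.02-0j)],  [(0.01-0.07j),-0.07-0.02j,(0.05-0.05j)],  [(-0.05-0.04j),-0.05+0.04j,(-0.01-0.06j)]]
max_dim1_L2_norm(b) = 0.17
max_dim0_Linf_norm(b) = 0.14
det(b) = -0.00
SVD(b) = [[0.1, 0.33, -0.94], [-0.89, -0.39, -0.23], [-0.45, 0.86, 0.26]] @ diag([0.18075337350614232, 0.12011624571125294, 0.0005527046073111288]) @ [[0.11, 0.92, -0.39], [-0.79, -0.16, -0.59], [0.6, -0.37, -0.71]]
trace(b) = -0.20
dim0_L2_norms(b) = [0.1, 0.17, 0.1]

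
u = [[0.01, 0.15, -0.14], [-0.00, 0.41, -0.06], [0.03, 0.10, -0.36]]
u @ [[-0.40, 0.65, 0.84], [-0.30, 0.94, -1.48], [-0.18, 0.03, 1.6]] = [[-0.02, 0.14, -0.44],[-0.11, 0.38, -0.70],[0.02, 0.10, -0.70]]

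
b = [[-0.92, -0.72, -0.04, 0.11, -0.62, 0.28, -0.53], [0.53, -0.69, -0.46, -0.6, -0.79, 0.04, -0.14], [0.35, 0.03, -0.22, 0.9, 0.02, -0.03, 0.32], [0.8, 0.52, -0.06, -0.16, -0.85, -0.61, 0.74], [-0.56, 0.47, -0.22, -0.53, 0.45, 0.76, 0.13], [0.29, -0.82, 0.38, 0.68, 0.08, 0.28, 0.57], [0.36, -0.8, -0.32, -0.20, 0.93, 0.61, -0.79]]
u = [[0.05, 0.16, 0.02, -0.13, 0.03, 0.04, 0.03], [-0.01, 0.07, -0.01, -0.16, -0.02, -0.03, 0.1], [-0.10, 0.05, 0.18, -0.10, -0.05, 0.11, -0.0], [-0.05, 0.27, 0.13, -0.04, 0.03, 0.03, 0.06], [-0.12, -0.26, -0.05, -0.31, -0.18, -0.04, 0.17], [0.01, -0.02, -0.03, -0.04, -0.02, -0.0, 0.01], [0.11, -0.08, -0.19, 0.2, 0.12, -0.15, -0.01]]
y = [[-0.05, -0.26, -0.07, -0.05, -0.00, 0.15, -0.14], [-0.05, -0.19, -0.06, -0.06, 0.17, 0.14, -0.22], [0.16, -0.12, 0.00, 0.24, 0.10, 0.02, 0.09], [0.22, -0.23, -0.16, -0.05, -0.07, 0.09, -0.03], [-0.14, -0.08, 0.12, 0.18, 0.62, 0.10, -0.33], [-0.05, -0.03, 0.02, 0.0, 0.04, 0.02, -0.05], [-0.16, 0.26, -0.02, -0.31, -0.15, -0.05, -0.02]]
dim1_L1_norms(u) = [0.46, 0.4, 0.59, 0.61, 1.13, 0.13, 0.86]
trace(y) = 0.33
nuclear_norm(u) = 1.47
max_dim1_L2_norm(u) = 0.49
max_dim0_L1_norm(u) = 0.98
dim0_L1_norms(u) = [0.45, 0.91, 0.61, 0.98, 0.45, 0.4, 0.38]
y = u @ b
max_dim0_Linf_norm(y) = 0.62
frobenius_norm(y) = 1.15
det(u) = -0.00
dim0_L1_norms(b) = [3.81, 4.05, 1.7, 3.18, 3.74, 2.61, 3.22]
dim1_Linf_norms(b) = [0.92, 0.79, 0.9, 0.85, 0.76, 0.82, 0.93]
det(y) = 0.00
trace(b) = -2.05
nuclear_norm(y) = 2.10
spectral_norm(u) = 0.56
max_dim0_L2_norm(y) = 0.67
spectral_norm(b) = 2.28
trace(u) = 0.07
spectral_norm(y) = 0.86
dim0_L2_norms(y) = [0.36, 0.5, 0.22, 0.44, 0.67, 0.25, 0.43]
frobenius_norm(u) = 0.80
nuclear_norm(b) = 8.58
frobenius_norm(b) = 3.74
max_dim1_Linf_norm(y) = 0.62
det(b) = -0.24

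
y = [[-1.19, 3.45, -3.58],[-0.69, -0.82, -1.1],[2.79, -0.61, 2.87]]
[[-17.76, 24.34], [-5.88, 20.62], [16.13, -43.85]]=y@[[0.96, -6.33], [0.06, -5.9], [4.70, -10.38]]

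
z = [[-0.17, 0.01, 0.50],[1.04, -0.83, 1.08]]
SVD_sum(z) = [[0.13, -0.11, 0.15], [1.0, -0.81, 1.13]] + [[-0.3, 0.12, 0.35], [0.04, -0.02, -0.05]]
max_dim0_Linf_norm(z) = 1.08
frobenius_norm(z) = 1.79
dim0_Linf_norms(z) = [1.04, 0.83, 1.08]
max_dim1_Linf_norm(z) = 1.08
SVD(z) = [[0.13, 0.99], [0.99, -0.13]] @ diag([1.727273136216024, 0.4821073665755993]) @ [[0.58, -0.48, 0.66],[-0.63, 0.24, 0.74]]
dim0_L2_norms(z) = [1.05, 0.83, 1.19]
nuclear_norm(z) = 2.21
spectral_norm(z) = 1.73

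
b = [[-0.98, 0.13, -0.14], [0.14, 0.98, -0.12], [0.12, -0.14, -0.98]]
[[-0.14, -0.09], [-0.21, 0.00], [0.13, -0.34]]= b @[[0.12, 0.05], [-0.24, 0.04], [-0.08, 0.35]]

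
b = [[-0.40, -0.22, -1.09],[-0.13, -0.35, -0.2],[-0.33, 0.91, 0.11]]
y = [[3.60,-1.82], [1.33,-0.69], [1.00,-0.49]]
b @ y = [[-2.82, 1.41], [-1.13, 0.58], [0.13, -0.08]]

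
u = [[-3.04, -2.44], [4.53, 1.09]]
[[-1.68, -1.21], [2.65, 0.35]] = u @ [[0.6, -0.06], [-0.06, 0.57]]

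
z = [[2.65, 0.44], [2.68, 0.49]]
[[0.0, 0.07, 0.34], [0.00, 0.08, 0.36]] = z @ [[0.0, 0.01, 0.06], [0.01, 0.1, 0.40]]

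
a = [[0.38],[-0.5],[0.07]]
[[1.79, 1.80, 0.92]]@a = [[-0.16]]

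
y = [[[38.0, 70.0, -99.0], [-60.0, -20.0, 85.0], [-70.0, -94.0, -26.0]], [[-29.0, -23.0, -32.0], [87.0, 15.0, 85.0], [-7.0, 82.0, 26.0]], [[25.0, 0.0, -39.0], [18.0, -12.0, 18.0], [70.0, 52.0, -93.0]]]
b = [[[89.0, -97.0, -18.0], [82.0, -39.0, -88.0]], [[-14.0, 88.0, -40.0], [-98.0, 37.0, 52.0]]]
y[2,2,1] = 52.0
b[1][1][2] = 52.0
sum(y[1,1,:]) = 187.0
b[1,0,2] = -40.0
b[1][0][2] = -40.0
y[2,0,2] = -39.0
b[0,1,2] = -88.0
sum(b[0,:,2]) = -106.0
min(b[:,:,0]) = -98.0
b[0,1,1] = -39.0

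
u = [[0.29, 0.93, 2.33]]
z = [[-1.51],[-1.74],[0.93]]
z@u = [[-0.44, -1.40, -3.52], [-0.5, -1.62, -4.05], [0.27, 0.86, 2.17]]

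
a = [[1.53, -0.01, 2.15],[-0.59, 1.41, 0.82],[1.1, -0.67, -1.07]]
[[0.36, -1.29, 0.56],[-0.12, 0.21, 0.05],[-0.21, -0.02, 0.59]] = a @ [[-0.12, -0.25, 0.61], [-0.28, 0.29, 0.39], [0.25, -0.42, -0.17]]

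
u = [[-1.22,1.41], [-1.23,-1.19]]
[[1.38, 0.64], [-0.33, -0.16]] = u@[[-0.37, -0.17], [0.66, 0.31]]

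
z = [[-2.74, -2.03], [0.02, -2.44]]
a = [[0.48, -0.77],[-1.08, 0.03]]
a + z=[[-2.26,-2.8],[-1.06,-2.41]]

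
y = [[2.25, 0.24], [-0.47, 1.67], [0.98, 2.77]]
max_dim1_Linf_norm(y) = 2.77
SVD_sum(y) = [[0.48, 1.05], [0.55, 1.2], [1.22, 2.66]] + [[1.77, -0.81], [-1.02, 0.47], [-0.24, 0.11]]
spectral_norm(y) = 3.41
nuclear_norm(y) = 5.67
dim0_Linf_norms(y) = [2.25, 2.77]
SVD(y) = [[-0.34, 0.86], [-0.39, -0.5], [-0.86, -0.11]] @ diag([3.4129219778292774, 2.26167273787564]) @ [[-0.42,-0.91], [0.91,-0.42]]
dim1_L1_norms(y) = [2.49, 2.14, 3.75]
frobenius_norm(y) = 4.09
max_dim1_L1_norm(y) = 3.75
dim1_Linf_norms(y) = [2.25, 1.67, 2.77]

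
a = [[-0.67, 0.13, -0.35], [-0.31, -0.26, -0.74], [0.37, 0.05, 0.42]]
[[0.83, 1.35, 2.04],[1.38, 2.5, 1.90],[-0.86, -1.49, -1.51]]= a @ [[1.22, 0.59, -0.67], [3.23, 1.89, 3.12], [-3.51, -4.29, -3.38]]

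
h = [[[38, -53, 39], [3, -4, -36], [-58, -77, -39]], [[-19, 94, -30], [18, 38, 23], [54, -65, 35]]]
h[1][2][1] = -65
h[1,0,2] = -30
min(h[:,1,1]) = -4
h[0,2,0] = -58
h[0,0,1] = -53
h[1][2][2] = 35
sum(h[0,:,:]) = -187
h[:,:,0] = [[38, 3, -58], [-19, 18, 54]]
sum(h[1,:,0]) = 53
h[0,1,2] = -36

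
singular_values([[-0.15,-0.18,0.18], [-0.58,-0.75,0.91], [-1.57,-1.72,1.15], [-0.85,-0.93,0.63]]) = [3.23, 0.37, 0.0]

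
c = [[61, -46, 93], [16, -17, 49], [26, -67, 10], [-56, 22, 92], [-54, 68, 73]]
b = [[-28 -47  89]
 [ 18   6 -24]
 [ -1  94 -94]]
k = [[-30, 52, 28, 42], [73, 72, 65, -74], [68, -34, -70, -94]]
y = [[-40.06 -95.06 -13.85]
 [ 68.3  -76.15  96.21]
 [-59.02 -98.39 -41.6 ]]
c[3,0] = -56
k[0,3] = 42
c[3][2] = 92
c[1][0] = 16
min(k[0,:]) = -30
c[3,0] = -56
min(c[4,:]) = -54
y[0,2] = -13.85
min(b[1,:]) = -24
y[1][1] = -76.15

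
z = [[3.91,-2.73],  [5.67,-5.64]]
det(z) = -6.573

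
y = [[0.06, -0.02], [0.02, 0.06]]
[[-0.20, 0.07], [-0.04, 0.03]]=y@[[-3.13, 1.11], [0.42, 0.07]]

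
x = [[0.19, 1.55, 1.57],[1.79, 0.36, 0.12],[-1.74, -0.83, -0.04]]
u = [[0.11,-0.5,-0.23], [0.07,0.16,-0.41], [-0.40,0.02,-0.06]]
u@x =[[-0.47,0.18,0.12], [1.01,0.51,0.15], [0.06,-0.56,-0.62]]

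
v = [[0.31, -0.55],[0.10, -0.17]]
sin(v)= [[0.31, -0.55],[0.1, -0.17]]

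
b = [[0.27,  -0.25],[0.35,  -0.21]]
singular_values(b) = [0.55, 0.06]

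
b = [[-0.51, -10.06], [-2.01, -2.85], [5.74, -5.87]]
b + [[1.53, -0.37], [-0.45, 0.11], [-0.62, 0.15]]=[[1.02, -10.43], [-2.46, -2.74], [5.12, -5.72]]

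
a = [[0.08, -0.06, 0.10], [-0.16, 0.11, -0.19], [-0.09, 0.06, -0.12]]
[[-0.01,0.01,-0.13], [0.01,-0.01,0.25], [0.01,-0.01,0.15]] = a @ [[0.48,-0.03,-1.13], [0.48,-0.13,-0.45], [-0.2,0.01,-0.64]]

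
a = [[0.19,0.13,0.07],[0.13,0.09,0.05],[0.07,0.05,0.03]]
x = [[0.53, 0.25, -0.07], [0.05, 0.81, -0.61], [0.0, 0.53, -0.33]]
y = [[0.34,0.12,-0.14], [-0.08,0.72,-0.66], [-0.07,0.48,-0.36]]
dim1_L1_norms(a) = [0.39, 0.27, 0.15]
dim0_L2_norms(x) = [0.53, 1.0, 0.7]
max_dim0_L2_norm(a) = 0.24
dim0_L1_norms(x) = [0.58, 1.59, 1.01]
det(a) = -0.00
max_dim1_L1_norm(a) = 0.39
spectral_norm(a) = 0.31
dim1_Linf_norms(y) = [0.34, 0.72, 0.48]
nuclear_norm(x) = 1.79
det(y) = 0.02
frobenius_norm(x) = 1.33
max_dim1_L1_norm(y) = 1.46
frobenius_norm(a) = 0.31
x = y + a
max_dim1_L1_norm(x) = 1.47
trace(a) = 0.31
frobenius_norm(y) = 1.21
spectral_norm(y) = 1.16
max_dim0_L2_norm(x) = 1.0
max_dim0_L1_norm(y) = 1.32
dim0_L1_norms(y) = [0.49, 1.32, 1.16]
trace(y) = 0.70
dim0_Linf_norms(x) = [0.53, 0.81, 0.61]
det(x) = 0.03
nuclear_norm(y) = 1.56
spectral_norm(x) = 1.23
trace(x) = 1.01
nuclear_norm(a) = 0.31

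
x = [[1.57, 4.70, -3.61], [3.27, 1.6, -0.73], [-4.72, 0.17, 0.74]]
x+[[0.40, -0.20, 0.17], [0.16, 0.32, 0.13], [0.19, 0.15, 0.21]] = [[1.97,4.5,-3.44],[3.43,1.92,-0.6],[-4.53,0.32,0.95]]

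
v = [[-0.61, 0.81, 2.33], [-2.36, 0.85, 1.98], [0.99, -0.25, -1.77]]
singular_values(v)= [4.4, 1.18, 0.34]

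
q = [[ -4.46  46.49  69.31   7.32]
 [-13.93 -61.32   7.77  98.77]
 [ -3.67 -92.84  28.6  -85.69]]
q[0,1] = 46.49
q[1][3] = 98.77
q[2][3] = -85.69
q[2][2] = 28.6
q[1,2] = 7.77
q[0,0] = -4.46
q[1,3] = 98.77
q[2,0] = -3.67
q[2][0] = -3.67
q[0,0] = -4.46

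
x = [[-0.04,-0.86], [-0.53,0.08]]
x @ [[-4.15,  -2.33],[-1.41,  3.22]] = [[1.38, -2.68], [2.09, 1.49]]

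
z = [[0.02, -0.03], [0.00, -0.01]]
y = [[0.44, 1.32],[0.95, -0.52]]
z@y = [[-0.02, 0.04], [-0.01, 0.01]]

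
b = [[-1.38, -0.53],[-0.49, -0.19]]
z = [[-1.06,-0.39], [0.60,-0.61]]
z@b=[[1.65, 0.64], [-0.53, -0.2]]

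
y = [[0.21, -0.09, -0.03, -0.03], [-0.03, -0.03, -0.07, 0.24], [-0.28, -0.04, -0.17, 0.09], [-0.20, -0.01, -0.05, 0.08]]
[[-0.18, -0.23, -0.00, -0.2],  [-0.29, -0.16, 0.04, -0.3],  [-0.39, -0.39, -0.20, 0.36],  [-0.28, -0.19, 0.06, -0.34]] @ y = [[0.01, 0.03, 0.03, -0.07], [-0.01, 0.03, 0.03, -0.05], [-0.09, 0.05, 0.06, -0.07], [-0.0, 0.03, 0.03, -0.06]]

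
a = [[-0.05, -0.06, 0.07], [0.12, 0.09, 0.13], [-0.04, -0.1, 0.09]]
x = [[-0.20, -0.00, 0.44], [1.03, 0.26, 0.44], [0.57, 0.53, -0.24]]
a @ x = [[-0.01,0.02,-0.07], [0.14,0.09,0.06], [-0.04,0.02,-0.08]]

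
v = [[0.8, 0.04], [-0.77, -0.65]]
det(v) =-0.489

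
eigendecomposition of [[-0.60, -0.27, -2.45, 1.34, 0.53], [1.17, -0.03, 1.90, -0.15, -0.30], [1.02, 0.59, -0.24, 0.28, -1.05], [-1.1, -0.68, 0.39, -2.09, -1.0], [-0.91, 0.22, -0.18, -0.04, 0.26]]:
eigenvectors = [[-0.64+0.00j, -0.64-0.00j, (-0.42+0j), -0.36-0.32j, -0.36+0.32j], [0.41+0.21j, (0.41-0.21j), (-0.3+0j), -0.08+0.39j, -0.08-0.39j], [0.28+0.28j, 0.28-0.28j, 0.37+0.00j, 0.22-0.11j, (0.22+0.11j)], [(0.25-0j), 0.25+0.00j, 0.73+0.00j, 0.68+0.00j, (0.68-0j)], [(-0.03-0.4j), (-0.03+0.4j), (-0.25+0j), -0.07-0.29j, -0.07+0.29j]]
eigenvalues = [(0.17+1.51j), (0.17-1.51j), (-0.63+0j), (-1.2+0.49j), (-1.2-0.49j)]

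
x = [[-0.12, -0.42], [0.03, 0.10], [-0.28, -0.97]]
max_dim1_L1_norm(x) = 1.25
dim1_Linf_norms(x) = [0.42, 0.1, 0.97]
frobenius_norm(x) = 1.10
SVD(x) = [[-0.4, -0.66], [0.09, -0.72], [-0.91, 0.21]] @ diag([1.104987572238963, 0.0015700947240287677]) @ [[0.28, 0.96], [-0.96, 0.28]]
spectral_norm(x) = 1.10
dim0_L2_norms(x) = [0.31, 1.06]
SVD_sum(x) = [[-0.12, -0.42], [0.03, 0.1], [-0.28, -0.97]] + [[0.00, -0.0], [0.00, -0.0], [-0.00, 0.0]]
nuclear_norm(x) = 1.11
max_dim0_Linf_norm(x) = 0.97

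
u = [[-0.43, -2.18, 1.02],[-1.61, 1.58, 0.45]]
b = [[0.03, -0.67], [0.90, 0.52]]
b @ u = [[1.07, -1.12, -0.27],[-1.22, -1.14, 1.15]]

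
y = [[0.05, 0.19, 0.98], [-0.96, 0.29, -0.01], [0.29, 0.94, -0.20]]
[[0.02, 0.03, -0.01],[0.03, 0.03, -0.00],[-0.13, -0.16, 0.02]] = y@[[-0.06, -0.07, 0.01],  [-0.11, -0.14, 0.02],  [0.04, 0.06, -0.01]]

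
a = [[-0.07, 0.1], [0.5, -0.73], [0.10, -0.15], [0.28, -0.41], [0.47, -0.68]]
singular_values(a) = [1.33, 0.0]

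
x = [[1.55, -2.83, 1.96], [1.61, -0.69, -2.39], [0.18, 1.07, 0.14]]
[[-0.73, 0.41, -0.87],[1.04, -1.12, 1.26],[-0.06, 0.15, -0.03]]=x @ [[0.03, -0.06, 0.08], [-0.01, 0.1, 0.02], [-0.41, 0.4, -0.48]]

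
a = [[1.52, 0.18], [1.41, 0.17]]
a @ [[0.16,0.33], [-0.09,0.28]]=[[0.23, 0.55],[0.21, 0.51]]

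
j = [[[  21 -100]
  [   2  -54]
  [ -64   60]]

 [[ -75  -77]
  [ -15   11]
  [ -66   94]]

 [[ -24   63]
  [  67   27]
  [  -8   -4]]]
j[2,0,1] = 63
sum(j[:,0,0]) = -78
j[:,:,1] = [[-100, -54, 60], [-77, 11, 94], [63, 27, -4]]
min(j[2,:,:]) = -24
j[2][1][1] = 27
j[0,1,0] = 2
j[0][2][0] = -64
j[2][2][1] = -4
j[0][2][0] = -64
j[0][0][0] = 21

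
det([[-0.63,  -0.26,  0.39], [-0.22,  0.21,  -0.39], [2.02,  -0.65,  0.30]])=0.198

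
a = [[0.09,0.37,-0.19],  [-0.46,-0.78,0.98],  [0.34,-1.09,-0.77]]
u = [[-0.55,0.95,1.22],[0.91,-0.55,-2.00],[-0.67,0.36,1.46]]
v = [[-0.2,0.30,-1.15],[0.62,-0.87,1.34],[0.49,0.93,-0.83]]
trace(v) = -1.90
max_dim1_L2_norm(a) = 1.38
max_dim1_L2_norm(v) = 1.71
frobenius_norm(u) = 3.25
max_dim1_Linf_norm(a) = 1.09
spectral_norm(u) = 3.20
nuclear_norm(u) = 3.74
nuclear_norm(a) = 2.78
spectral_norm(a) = 1.39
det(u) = 0.01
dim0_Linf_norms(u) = [0.91, 0.95, 2.0]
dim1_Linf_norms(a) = [0.37, 0.98, 1.09]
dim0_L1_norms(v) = [1.31, 2.1, 3.32]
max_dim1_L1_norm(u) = 3.46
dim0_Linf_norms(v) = [0.62, 0.93, 1.34]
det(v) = -0.70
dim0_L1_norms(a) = [0.89, 2.24, 1.94]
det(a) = -0.00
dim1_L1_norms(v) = [1.65, 2.83, 2.25]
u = v @ a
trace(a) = -1.46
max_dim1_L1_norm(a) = 2.22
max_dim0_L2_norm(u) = 2.76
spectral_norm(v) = 2.31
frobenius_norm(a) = 1.96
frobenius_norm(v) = 2.49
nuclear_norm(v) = 3.51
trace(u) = 0.36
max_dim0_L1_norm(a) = 2.24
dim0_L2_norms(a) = [0.58, 1.39, 1.26]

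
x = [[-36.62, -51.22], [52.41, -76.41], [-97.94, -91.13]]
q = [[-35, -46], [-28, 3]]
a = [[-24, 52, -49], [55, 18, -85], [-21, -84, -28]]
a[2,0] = -21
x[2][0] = -97.94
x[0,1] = -51.22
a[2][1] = -84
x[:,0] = [-36.62, 52.41, -97.94]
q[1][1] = 3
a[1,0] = 55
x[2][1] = -91.13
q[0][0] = -35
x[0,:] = [-36.62, -51.22]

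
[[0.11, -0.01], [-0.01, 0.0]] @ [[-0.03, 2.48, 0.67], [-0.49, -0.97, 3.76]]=[[0.00,0.28,0.04], [0.00,-0.02,-0.01]]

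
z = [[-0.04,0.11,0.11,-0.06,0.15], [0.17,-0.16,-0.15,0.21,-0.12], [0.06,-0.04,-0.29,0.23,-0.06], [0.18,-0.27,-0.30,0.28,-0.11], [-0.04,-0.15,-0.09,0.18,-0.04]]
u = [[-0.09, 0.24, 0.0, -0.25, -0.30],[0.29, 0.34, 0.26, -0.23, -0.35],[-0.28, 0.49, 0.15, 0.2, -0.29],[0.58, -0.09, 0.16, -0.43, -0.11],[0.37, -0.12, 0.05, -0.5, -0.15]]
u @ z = [[0.01, 0.06, 0.06, -0.07, -0.0], [0.03, 0.08, 0.01, -0.01, 0.03], [0.15, -0.13, -0.18, 0.16, -0.12], [-0.1, 0.2, 0.17, -0.16, 0.14], [-0.12, 0.22, 0.21, -0.20, 0.13]]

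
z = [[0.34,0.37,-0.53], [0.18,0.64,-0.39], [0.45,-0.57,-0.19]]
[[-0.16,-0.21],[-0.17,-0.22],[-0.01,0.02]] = z @ [[-0.27, -0.16],[-0.20, -0.21],[-0.01, 0.15]]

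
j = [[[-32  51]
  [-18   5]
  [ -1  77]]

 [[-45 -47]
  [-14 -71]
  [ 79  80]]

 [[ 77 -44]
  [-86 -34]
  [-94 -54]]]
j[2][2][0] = -94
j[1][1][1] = -71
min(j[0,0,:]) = -32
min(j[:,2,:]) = -94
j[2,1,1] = -34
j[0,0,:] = [-32, 51]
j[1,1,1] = -71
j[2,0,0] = 77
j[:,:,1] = [[51, 5, 77], [-47, -71, 80], [-44, -34, -54]]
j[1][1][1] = -71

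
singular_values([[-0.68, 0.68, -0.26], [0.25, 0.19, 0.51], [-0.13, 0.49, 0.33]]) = [1.07, 0.76, 0.02]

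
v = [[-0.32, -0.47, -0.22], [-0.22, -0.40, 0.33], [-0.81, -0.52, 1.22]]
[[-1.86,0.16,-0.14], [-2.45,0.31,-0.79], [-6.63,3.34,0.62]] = v @ [[3.52, -4.41, -4.43], [2.51, 2.3, 3.71], [-2.03, 0.79, -0.85]]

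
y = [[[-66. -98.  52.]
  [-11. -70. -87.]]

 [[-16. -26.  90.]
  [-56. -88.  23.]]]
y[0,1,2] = -87.0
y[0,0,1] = -98.0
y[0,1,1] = -70.0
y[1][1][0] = -56.0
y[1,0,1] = -26.0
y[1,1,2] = 23.0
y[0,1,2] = -87.0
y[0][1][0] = -11.0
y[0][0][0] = -66.0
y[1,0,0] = -16.0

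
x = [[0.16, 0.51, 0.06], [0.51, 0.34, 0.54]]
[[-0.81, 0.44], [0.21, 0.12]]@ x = [[0.09, -0.26, 0.19], [0.09, 0.15, 0.08]]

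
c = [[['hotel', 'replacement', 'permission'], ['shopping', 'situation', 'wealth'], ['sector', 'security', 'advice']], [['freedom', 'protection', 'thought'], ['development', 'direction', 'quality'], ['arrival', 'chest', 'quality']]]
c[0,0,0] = 'hotel'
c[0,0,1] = 'replacement'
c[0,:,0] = ['hotel', 'shopping', 'sector']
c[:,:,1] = [['replacement', 'situation', 'security'], ['protection', 'direction', 'chest']]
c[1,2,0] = 'arrival'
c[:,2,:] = [['sector', 'security', 'advice'], ['arrival', 'chest', 'quality']]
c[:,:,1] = [['replacement', 'situation', 'security'], ['protection', 'direction', 'chest']]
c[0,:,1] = ['replacement', 'situation', 'security']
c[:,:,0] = [['hotel', 'shopping', 'sector'], ['freedom', 'development', 'arrival']]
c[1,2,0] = 'arrival'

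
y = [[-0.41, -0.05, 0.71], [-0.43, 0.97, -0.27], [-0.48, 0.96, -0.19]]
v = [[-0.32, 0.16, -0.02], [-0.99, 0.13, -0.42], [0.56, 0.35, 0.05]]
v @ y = [[0.07, 0.15, -0.27],[0.55, -0.23, -0.66],[-0.40, 0.36, 0.29]]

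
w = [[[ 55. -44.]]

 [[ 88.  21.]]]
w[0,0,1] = -44.0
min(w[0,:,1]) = -44.0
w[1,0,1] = 21.0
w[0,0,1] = -44.0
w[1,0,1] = 21.0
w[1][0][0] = 88.0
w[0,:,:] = [[55.0, -44.0]]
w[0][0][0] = 55.0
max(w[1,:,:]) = 88.0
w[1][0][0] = 88.0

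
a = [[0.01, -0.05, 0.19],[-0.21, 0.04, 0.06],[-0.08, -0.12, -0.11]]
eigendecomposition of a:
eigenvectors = [[0.53+0.00j, -0.19-0.51j, (-0.19+0.51j)],[-0.82+0.00j, 0.13-0.56j, (0.13+0.56j)],[0.21+0.00j, 0.62+0.00j, 0.62-0.00j]]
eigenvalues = [(0.16+0j), (-0.11+0.17j), (-0.11-0.17j)]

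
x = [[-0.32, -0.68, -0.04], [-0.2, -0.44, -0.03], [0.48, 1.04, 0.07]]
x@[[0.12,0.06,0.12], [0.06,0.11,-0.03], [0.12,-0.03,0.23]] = [[-0.08,  -0.09,  -0.03], [-0.05,  -0.06,  -0.02], [0.13,  0.14,  0.04]]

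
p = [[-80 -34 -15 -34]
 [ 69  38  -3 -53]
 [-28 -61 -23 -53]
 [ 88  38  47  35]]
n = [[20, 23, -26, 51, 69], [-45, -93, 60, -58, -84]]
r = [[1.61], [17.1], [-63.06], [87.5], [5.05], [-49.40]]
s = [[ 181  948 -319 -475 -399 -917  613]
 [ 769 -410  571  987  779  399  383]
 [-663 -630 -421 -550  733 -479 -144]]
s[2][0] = -663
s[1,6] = 383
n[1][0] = -45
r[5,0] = -49.4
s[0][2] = -319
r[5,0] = -49.4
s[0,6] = 613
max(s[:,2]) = 571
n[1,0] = -45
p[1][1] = 38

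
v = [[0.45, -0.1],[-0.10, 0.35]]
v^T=[[0.45,  -0.1], [-0.1,  0.35]]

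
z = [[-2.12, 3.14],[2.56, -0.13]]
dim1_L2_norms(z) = [3.79, 2.56]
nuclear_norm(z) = 6.04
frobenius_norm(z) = 4.57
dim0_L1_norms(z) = [4.68, 3.27]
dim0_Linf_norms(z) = [2.56, 3.14]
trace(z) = -2.25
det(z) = -7.76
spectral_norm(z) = 4.18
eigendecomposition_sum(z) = [[-2.75, 2.16],[1.76, -1.38]] + [[0.63, 0.98],[0.8, 1.25]]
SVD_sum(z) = [[-2.71, 2.50],[1.45, -1.34]] + [[0.59, 0.64], [1.11, 1.21]]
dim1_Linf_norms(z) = [3.14, 2.56]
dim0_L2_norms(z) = [3.32, 3.14]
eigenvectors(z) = [[-0.84, -0.62], [0.54, -0.79]]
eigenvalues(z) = [-4.13, 1.88]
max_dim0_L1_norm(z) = 4.68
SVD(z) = [[-0.88, 0.47], [0.47, 0.88]] @ diag([4.180472567165678, 1.8569192538113237]) @ [[0.74, -0.68], [0.68, 0.74]]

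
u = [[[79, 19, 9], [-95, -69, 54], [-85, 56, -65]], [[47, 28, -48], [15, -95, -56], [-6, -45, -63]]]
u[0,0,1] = 19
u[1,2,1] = -45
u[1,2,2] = -63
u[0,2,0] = -85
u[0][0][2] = 9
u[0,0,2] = 9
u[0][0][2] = 9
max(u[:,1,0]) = 15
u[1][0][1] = 28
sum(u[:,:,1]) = -106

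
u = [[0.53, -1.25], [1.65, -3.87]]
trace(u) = -3.34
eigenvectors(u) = [[0.92, 0.31], [0.39, 0.95]]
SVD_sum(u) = [[0.53, -1.25], [1.65, -3.87]] + [[-0.00, -0.0], [0.00, 0.0]]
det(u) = 0.01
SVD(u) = [[-0.31, -0.95], [-0.95, 0.31]] @ diag([4.420723170475424, 0.0025787636005203856]) @ [[-0.39, 0.92],[0.92, 0.39]]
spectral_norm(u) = 4.42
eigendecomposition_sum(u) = [[-0.00, 0.00], [-0.00, 0.0]] + [[0.53, -1.25], [1.65, -3.87]]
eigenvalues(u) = [-0.0, -3.34]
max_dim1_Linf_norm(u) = 3.87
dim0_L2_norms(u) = [1.73, 4.07]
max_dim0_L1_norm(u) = 5.12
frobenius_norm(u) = 4.42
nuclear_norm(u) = 4.42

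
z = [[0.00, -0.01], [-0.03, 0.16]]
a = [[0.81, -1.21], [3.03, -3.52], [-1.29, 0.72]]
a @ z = [[0.04, -0.2], [0.11, -0.59], [-0.02, 0.13]]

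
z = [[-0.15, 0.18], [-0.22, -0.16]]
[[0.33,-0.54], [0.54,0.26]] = z @ [[-2.38, 0.61],  [-0.13, -2.48]]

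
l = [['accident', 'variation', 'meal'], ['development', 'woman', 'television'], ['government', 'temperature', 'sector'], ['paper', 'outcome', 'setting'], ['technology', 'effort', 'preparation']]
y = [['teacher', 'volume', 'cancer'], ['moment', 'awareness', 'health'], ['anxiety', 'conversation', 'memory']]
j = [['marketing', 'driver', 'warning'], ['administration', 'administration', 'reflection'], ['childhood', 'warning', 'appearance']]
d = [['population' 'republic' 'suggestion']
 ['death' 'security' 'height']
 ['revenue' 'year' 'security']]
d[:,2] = ['suggestion', 'height', 'security']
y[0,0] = 'teacher'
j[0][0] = 'marketing'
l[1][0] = 'development'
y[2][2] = 'memory'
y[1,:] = ['moment', 'awareness', 'health']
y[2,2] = 'memory'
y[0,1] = 'volume'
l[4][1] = 'effort'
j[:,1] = ['driver', 'administration', 'warning']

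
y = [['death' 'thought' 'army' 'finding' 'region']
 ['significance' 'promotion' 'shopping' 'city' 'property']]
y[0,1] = 'thought'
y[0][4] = 'region'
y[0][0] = 'death'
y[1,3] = 'city'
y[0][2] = 'army'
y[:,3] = ['finding', 'city']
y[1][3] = 'city'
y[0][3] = 'finding'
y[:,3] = ['finding', 'city']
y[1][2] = 'shopping'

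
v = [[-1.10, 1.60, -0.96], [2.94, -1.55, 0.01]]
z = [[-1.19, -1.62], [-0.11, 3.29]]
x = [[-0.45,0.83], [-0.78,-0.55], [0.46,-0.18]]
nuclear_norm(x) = 2.02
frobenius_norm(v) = 3.97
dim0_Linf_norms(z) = [1.19, 3.29]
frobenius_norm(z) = 3.86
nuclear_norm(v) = 4.95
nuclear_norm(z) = 4.80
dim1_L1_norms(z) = [2.81, 3.4]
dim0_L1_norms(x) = [1.69, 1.56]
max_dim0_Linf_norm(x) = 0.83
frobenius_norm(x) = 1.43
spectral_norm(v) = 3.80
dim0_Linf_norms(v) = [2.94, 1.6, 0.96]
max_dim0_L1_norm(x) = 1.69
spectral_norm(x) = 1.02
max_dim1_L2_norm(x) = 0.95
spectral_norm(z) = 3.69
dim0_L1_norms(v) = [4.04, 3.15, 0.97]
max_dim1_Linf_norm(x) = 0.83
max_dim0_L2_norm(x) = 1.01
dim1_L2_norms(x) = [0.94, 0.95, 0.49]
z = v @ x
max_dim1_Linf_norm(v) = 2.94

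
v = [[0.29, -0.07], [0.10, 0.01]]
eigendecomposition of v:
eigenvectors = [[0.93, 0.27], [0.37, 0.96]]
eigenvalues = [0.26, 0.04]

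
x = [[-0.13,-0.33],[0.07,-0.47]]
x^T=[[-0.13, 0.07], [-0.33, -0.47]]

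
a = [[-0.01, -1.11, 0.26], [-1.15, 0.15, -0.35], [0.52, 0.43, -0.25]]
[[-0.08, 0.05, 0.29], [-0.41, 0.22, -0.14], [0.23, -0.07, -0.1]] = a @ [[0.37, -0.15, 0.06],  [0.07, -0.08, -0.24],  [-0.01, -0.16, 0.10]]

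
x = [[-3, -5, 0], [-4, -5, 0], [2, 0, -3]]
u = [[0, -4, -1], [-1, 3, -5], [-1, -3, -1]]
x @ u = [[5, -3, 28], [5, 1, 29], [3, 1, 1]]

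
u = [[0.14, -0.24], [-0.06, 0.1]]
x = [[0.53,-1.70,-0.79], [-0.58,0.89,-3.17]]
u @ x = [[0.21, -0.45, 0.65], [-0.09, 0.19, -0.27]]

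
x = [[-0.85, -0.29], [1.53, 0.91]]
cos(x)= [[0.86,0.01],[-0.04,0.81]]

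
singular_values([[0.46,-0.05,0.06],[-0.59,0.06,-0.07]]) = [0.76, 0.0]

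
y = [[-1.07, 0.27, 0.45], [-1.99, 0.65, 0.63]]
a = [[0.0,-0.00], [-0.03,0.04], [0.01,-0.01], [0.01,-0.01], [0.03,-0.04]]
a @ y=[[0.00, 0.0, 0.0], [-0.05, 0.02, 0.01], [0.01, -0.0, -0.0], [0.01, -0.0, -0.0], [0.05, -0.02, -0.01]]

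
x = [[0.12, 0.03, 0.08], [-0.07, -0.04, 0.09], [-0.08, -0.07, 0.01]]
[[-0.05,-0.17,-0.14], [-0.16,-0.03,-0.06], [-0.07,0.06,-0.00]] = x@ [[0.36, -0.71, -0.80], [0.38, -0.19, 0.83], [-1.31, -0.98, -0.92]]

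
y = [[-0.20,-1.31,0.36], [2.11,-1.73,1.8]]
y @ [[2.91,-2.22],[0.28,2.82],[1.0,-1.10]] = [[-0.59, -3.65], [7.46, -11.54]]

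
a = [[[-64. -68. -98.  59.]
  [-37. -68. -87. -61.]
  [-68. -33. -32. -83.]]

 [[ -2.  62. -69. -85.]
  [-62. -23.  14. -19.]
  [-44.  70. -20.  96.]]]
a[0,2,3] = -83.0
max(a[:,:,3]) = 96.0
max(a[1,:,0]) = -2.0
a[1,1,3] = -19.0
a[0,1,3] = -61.0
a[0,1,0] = -37.0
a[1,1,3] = -19.0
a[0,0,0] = -64.0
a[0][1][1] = -68.0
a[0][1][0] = -37.0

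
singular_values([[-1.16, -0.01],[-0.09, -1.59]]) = [1.6, 1.15]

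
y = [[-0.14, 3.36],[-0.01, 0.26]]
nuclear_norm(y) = 3.37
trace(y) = 0.12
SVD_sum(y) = [[-0.14, 3.36], [-0.01, 0.26]] + [[-0.00, -0.00], [0.0, 0.00]]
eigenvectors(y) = [[-1.0,-1.0], [-0.04,-0.08]]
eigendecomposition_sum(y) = [[-0.04, 0.42], [-0.0, 0.02]] + [[-0.10, 2.94], [-0.01, 0.24]]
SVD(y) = [[-1.00,-0.08], [-0.08,1.00]] @ diag([3.372965951634302, 0.0008301299331655925]) @ [[0.04, -1.00],[1.0, 0.04]]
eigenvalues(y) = [-0.02, 0.14]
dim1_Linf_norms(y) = [3.36, 0.26]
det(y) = -0.00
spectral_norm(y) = 3.37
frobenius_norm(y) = 3.37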